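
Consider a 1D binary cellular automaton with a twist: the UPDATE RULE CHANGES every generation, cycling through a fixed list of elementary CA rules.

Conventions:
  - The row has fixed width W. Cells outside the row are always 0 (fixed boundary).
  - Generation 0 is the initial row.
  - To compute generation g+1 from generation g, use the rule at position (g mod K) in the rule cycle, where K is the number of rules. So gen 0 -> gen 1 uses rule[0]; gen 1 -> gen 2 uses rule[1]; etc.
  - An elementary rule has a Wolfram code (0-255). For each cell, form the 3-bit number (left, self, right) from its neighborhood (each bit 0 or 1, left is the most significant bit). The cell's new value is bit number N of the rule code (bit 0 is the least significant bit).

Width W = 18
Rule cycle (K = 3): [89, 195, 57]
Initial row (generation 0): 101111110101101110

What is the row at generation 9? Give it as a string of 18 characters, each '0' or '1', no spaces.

Gen 0: 101111110101101110
Gen 1 (rule 89): 001000010001101011
Gen 2 (rule 195): 110011100110100001
Gen 3 (rule 57): 101010010101011100
Gen 4 (rule 89): 000001000000010111
Gen 5 (rule 195): 111110011111100011
Gen 6 (rule 57): 100001010000011010
Gen 7 (rule 89): 011100001111011001
Gen 8 (rule 195): 101101110111001010
Gen 9 (rule 57): 011011001100100101

Answer: 011011001100100101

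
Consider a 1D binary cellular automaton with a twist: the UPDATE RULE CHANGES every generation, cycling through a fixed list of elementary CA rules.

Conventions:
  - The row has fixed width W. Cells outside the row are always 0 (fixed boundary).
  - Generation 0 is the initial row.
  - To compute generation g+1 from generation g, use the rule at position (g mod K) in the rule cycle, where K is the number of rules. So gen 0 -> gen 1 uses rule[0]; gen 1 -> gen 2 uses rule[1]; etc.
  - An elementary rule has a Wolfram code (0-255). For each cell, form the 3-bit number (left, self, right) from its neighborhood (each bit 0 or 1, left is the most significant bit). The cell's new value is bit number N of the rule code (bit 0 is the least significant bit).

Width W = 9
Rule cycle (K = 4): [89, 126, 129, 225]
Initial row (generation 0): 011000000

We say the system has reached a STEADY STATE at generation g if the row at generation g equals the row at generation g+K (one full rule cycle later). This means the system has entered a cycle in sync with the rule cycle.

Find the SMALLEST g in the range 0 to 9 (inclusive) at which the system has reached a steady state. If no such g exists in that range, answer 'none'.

Answer: 3

Derivation:
Gen 0: 011000000
Gen 1 (rule 89): 011111111
Gen 2 (rule 126): 110000001
Gen 3 (rule 129): 000111100
Gen 4 (rule 225): 110011101
Gen 5 (rule 89): 111010100
Gen 6 (rule 126): 101111110
Gen 7 (rule 129): 000111100
Gen 8 (rule 225): 110011101
Gen 9 (rule 89): 111010100
Gen 10 (rule 126): 101111110
Gen 11 (rule 129): 000111100
Gen 12 (rule 225): 110011101
Gen 13 (rule 89): 111010100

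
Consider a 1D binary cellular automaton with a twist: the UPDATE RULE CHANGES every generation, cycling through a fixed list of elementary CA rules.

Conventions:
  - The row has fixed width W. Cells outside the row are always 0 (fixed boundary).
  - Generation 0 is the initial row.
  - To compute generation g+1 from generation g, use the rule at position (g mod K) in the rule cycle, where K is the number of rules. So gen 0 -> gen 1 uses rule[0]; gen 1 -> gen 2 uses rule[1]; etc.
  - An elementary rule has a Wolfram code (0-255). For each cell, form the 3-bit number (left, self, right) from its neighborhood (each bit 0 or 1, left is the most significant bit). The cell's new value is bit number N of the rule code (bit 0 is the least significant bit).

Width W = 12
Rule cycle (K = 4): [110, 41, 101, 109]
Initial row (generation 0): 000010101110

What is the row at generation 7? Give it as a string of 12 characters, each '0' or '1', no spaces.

Answer: 101001010101

Derivation:
Gen 0: 000010101110
Gen 1 (rule 110): 000111111010
Gen 2 (rule 41): 110100000100
Gen 3 (rule 101): 011101110101
Gen 4 (rule 109): 010111011111
Gen 5 (rule 110): 111101110001
Gen 6 (rule 41): 100011000100
Gen 7 (rule 101): 101001010101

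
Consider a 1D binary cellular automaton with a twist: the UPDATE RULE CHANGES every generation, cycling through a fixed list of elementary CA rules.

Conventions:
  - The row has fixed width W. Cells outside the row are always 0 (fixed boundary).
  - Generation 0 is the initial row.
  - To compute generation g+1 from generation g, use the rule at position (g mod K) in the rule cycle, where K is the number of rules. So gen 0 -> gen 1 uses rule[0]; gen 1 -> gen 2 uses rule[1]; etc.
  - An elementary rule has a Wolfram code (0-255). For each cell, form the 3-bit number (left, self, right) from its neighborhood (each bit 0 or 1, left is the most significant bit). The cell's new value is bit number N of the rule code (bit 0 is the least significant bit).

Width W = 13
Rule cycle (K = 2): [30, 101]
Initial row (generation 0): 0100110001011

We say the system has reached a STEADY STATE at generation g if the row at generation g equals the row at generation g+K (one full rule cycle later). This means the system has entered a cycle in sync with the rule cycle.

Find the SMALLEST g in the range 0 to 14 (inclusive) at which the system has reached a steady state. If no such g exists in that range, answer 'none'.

Gen 0: 0100110001011
Gen 1 (rule 30): 1111101011010
Gen 2 (rule 101): 0000111101110
Gen 3 (rule 30): 0001100001001
Gen 4 (rule 101): 1100101101001
Gen 5 (rule 30): 1011101001111
Gen 6 (rule 101): 1100111000001
Gen 7 (rule 30): 1011100100011
Gen 8 (rule 101): 1100100101001
Gen 9 (rule 30): 1011111101111
Gen 10 (rule 101): 1100000110001
Gen 11 (rule 30): 1010001101011
Gen 12 (rule 101): 1110100111101
Gen 13 (rule 30): 1000111100001
Gen 14 (rule 101): 1010000101101
Gen 15 (rule 30): 1011001101001
Gen 16 (rule 101): 1101000111001

Answer: none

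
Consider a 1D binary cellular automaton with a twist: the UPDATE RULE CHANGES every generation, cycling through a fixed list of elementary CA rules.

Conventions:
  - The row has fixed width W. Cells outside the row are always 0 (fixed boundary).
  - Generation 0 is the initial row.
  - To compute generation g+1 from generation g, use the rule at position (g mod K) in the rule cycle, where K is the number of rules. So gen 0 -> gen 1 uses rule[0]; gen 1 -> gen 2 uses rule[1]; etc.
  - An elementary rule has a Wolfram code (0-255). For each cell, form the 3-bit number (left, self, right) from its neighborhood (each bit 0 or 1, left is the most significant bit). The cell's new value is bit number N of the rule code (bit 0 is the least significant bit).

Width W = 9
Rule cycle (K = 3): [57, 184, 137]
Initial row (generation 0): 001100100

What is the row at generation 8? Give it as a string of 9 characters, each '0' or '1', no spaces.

Answer: 010000010

Derivation:
Gen 0: 001100100
Gen 1 (rule 57): 101010011
Gen 2 (rule 184): 010101010
Gen 3 (rule 137): 000000000
Gen 4 (rule 57): 111111111
Gen 5 (rule 184): 111111110
Gen 6 (rule 137): 111111100
Gen 7 (rule 57): 100000011
Gen 8 (rule 184): 010000010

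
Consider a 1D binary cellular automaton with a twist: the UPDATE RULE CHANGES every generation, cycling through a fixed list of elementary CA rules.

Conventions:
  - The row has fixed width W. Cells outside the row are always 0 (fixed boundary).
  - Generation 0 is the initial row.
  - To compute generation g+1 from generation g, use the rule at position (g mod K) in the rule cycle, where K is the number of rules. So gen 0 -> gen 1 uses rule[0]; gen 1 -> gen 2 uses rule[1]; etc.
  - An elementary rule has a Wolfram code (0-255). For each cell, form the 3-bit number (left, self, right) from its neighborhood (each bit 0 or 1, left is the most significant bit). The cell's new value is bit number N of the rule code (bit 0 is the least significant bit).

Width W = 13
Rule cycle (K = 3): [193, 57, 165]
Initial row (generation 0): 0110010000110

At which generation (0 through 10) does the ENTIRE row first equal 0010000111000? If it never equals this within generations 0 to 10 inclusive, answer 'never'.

Answer: 4

Derivation:
Gen 0: 0110010000110
Gen 1 (rule 193): 0010000110010
Gen 2 (rule 57): 1001110101001
Gen 3 (rule 165): 1000101111001
Gen 4 (rule 193): 0010000111000
Gen 5 (rule 57): 1001110100111
Gen 6 (rule 165): 1000101100010
Gen 7 (rule 193): 0010000101000
Gen 8 (rule 57): 1001110010111
Gen 9 (rule 165): 1000100011010
Gen 10 (rule 193): 0010001001000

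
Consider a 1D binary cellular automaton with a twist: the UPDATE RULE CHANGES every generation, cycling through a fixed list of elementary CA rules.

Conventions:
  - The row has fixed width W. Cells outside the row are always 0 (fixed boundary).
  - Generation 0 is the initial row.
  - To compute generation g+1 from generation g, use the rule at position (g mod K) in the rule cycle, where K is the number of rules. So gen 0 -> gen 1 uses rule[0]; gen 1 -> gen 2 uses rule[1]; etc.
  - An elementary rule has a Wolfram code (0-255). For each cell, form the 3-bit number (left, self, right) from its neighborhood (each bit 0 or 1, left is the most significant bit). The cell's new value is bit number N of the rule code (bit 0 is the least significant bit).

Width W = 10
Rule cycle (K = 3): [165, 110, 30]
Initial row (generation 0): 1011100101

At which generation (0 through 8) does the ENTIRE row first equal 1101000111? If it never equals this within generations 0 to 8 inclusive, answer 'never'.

Answer: 1

Derivation:
Gen 0: 1011100101
Gen 1 (rule 165): 1101000111
Gen 2 (rule 110): 1111001101
Gen 3 (rule 30): 1000111001
Gen 4 (rule 165): 1010010001
Gen 5 (rule 110): 1110110011
Gen 6 (rule 30): 1000101110
Gen 7 (rule 165): 1010110100
Gen 8 (rule 110): 1111111100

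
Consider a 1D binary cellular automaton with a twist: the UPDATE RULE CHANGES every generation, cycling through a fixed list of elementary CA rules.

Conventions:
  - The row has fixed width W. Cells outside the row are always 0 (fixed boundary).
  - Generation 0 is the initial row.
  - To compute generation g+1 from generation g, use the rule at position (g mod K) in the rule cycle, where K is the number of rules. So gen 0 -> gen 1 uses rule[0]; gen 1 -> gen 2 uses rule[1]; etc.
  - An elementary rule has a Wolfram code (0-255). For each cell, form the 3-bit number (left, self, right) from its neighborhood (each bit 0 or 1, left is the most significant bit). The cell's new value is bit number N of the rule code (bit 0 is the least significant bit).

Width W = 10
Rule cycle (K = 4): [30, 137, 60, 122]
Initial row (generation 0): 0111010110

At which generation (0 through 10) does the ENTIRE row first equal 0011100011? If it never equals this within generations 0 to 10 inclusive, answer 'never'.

Gen 0: 0111010110
Gen 1 (rule 30): 1100010101
Gen 2 (rule 137): 1001000000
Gen 3 (rule 60): 1101100000
Gen 4 (rule 122): 1111110000
Gen 5 (rule 30): 1000001000
Gen 6 (rule 137): 0011100011
Gen 7 (rule 60): 0010010010
Gen 8 (rule 122): 0101101101
Gen 9 (rule 30): 1101001001
Gen 10 (rule 137): 1000000000

Answer: 6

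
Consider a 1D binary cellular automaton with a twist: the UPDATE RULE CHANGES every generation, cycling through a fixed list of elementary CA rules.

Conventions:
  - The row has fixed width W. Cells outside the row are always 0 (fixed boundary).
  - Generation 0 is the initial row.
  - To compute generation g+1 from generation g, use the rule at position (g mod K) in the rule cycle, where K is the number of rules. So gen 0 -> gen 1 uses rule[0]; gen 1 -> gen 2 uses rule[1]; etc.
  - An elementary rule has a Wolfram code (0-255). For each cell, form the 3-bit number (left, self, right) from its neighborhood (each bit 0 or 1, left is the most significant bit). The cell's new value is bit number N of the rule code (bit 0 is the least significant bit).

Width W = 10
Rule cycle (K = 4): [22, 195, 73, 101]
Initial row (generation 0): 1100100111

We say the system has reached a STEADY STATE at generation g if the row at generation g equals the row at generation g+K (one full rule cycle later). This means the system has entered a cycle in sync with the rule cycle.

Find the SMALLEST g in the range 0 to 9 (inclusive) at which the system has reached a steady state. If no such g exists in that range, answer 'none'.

Answer: none

Derivation:
Gen 0: 1100100111
Gen 1 (rule 22): 0011111000
Gen 2 (rule 195): 1101111011
Gen 3 (rule 73): 1101001011
Gen 4 (rule 101): 0111001101
Gen 5 (rule 22): 1000110001
Gen 6 (rule 195): 0011010110
Gen 7 (rule 73): 1011000110
Gen 8 (rule 101): 1101010010
Gen 9 (rule 22): 0001011111
Gen 10 (rule 195): 1110001111
Gen 11 (rule 73): 1010101001
Gen 12 (rule 101): 1111111001
Gen 13 (rule 22): 0000000111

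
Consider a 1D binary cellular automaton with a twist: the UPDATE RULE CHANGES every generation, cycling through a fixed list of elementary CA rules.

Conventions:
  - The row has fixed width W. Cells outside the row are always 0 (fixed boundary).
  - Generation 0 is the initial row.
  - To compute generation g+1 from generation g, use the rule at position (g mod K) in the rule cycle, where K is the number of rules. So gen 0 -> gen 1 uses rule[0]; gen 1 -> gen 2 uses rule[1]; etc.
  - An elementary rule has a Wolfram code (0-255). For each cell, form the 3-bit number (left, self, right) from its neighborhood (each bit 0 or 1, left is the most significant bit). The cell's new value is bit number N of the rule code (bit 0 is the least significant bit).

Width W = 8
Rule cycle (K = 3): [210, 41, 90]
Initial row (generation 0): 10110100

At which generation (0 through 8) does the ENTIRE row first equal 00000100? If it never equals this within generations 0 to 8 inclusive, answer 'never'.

Answer: 7

Derivation:
Gen 0: 10110100
Gen 1 (rule 210): 00010010
Gen 2 (rule 41): 11000000
Gen 3 (rule 90): 11100000
Gen 4 (rule 210): 01110000
Gen 5 (rule 41): 01000111
Gen 6 (rule 90): 10101101
Gen 7 (rule 210): 00000100
Gen 8 (rule 41): 11110001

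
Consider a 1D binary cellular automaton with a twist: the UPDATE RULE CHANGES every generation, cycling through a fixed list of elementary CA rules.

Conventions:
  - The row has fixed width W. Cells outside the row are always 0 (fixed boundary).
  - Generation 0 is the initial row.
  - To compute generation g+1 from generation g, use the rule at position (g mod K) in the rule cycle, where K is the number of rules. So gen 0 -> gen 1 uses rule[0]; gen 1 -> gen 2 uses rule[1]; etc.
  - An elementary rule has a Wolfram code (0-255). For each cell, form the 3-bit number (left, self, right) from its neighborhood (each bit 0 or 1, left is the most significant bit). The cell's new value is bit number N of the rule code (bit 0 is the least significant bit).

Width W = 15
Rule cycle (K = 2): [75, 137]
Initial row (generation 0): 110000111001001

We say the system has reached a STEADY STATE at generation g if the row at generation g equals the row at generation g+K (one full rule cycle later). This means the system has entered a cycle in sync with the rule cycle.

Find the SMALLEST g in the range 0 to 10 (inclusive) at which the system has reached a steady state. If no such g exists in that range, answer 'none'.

Gen 0: 110000111001001
Gen 1 (rule 75): 110111101010010
Gen 2 (rule 137): 100111000000000
Gen 3 (rule 75): 001101011111111
Gen 4 (rule 137): 101000011111110
Gen 5 (rule 75): 000011110000010
Gen 6 (rule 137): 111011100111000
Gen 7 (rule 75): 101010101101011
Gen 8 (rule 137): 000000001000010
Gen 9 (rule 75): 111111110011100
Gen 10 (rule 137): 111111100011001
Gen 11 (rule 75): 100000101111010
Gen 12 (rule 137): 001110001110000

Answer: none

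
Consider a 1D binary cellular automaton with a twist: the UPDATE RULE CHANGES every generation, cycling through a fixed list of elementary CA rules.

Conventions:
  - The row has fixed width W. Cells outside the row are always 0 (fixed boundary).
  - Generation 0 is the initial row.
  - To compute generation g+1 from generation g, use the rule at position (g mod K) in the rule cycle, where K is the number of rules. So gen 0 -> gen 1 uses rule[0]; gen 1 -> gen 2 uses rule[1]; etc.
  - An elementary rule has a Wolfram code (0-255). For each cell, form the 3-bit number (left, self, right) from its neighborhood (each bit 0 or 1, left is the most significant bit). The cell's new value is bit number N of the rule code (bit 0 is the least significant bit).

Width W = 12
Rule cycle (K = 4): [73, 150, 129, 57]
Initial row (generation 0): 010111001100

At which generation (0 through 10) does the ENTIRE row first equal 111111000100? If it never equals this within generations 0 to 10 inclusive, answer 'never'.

Answer: 6

Derivation:
Gen 0: 010111001100
Gen 1 (rule 73): 000101001101
Gen 2 (rule 150): 001101110001
Gen 3 (rule 129): 100000100100
Gen 4 (rule 57): 011110010011
Gen 5 (rule 73): 010010000011
Gen 6 (rule 150): 111111000100
Gen 7 (rule 129): 011110010001
Gen 8 (rule 57): 010001001100
Gen 9 (rule 73): 000100001101
Gen 10 (rule 150): 001110010001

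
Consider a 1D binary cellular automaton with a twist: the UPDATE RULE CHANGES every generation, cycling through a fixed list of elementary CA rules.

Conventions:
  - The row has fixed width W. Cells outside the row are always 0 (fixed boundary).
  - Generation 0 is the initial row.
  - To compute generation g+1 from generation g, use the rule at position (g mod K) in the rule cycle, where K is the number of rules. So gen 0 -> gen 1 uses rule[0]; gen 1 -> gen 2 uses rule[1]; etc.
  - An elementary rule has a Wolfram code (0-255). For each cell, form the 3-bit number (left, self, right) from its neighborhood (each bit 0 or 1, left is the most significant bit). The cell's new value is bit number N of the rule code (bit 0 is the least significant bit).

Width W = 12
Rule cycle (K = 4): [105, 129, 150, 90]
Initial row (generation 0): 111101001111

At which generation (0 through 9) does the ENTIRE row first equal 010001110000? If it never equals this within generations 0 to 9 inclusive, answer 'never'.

Answer: 6

Derivation:
Gen 0: 111101001111
Gen 1 (rule 105): 100110001001
Gen 2 (rule 129): 000000100000
Gen 3 (rule 150): 000001110000
Gen 4 (rule 90): 000011011000
Gen 5 (rule 105): 111011111011
Gen 6 (rule 129): 010001110000
Gen 7 (rule 150): 111010101000
Gen 8 (rule 90): 101000000100
Gen 9 (rule 105): 010011110001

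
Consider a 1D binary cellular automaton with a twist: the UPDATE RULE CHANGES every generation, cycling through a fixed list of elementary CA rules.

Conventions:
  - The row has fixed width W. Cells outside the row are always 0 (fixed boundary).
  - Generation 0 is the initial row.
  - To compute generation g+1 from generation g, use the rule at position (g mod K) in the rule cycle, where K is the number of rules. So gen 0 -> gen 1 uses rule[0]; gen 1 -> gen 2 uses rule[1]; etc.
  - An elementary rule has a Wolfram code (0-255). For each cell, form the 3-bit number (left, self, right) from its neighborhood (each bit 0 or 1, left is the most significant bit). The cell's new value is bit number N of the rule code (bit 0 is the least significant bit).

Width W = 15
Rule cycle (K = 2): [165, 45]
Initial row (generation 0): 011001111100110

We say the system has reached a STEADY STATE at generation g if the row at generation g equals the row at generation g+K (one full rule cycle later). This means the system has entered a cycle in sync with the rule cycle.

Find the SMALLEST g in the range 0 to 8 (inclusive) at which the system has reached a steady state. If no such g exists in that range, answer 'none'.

Gen 0: 011001111100110
Gen 1 (rule 165): 000000111000000
Gen 2 (rule 45): 111110100011111
Gen 3 (rule 165): 011101101001110
Gen 4 (rule 45): 010011011001000
Gen 5 (rule 165): 010000100001011
Gen 6 (rule 45): 010110101101110
Gen 7 (rule 165): 011001110010100
Gen 8 (rule 45): 010001000011101
Gen 9 (rule 165): 010101011001011
Gen 10 (rule 45): 011111110001110

Answer: none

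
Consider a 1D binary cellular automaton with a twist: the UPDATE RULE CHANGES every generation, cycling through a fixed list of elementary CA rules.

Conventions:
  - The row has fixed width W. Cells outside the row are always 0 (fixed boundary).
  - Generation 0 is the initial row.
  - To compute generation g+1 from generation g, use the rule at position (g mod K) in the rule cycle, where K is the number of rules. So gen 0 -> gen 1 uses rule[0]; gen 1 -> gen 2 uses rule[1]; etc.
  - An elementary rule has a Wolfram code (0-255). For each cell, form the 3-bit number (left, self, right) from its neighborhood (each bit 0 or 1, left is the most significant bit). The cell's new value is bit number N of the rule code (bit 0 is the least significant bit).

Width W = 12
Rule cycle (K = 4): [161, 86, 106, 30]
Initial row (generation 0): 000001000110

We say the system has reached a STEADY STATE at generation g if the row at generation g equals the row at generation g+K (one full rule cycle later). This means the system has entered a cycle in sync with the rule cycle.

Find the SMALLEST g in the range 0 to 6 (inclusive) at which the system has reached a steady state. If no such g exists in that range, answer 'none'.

Gen 0: 000001000110
Gen 1 (rule 161): 111100010000
Gen 2 (rule 86): 000110111000
Gen 3 (rule 106): 001111101000
Gen 4 (rule 30): 011000001100
Gen 5 (rule 161): 000011100001
Gen 6 (rule 86): 000100110011
Gen 7 (rule 106): 001001110111
Gen 8 (rule 30): 011111000100
Gen 9 (rule 161): 001110010001
Gen 10 (rule 86): 010011111011

Answer: none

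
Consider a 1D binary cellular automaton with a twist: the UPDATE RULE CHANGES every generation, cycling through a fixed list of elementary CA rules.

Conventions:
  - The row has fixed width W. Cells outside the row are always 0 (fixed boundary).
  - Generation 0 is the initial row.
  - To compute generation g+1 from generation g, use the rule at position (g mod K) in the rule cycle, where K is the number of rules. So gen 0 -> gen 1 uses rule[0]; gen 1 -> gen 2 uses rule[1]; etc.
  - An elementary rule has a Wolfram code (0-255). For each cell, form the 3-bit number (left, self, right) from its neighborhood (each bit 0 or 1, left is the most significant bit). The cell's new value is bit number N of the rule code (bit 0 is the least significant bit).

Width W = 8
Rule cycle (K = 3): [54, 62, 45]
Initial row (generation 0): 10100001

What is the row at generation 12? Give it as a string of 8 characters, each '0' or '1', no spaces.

Answer: 11101001

Derivation:
Gen 0: 10100001
Gen 1 (rule 54): 11110011
Gen 2 (rule 62): 10001110
Gen 3 (rule 45): 10101000
Gen 4 (rule 54): 11111100
Gen 5 (rule 62): 10000010
Gen 6 (rule 45): 10111010
Gen 7 (rule 54): 11000111
Gen 8 (rule 62): 10101100
Gen 9 (rule 45): 11111001
Gen 10 (rule 54): 00000111
Gen 11 (rule 62): 00001100
Gen 12 (rule 45): 11101001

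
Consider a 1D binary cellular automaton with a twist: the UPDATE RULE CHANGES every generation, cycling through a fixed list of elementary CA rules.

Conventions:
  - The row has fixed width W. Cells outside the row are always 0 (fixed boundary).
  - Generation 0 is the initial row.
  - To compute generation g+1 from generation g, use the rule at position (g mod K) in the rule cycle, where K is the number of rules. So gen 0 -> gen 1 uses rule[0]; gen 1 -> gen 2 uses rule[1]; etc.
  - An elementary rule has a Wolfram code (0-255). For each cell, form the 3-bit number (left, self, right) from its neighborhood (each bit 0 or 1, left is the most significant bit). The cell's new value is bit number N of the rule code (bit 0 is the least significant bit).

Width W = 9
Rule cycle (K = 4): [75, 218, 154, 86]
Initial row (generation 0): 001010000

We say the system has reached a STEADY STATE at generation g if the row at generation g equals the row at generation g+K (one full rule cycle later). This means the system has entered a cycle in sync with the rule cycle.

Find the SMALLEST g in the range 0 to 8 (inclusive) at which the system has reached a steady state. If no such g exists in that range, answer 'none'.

Gen 0: 001010000
Gen 1 (rule 75): 110000111
Gen 2 (rule 218): 111001111
Gen 3 (rule 154): 110111110
Gen 4 (rule 86): 010000011
Gen 5 (rule 75): 100111111
Gen 6 (rule 218): 011111111
Gen 7 (rule 154): 111111110
Gen 8 (rule 86): 000000011
Gen 9 (rule 75): 111111111
Gen 10 (rule 218): 111111111
Gen 11 (rule 154): 111111110
Gen 12 (rule 86): 000000011

Answer: 7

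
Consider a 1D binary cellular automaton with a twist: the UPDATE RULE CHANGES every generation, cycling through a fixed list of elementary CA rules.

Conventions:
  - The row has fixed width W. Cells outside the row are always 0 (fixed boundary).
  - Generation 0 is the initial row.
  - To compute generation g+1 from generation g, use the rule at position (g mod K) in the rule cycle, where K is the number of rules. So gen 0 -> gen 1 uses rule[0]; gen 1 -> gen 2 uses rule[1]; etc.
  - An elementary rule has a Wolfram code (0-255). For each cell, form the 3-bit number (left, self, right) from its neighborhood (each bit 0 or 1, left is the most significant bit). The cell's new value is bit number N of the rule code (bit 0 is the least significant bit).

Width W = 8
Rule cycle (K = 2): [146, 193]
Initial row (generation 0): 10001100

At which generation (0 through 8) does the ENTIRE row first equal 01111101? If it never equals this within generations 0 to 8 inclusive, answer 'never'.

Gen 0: 10001100
Gen 1 (rule 146): 01010010
Gen 2 (rule 193): 00000000
Gen 3 (rule 146): 00000000
Gen 4 (rule 193): 11111111
Gen 5 (rule 146): 01111110
Gen 6 (rule 193): 00111110
Gen 7 (rule 146): 01011101
Gen 8 (rule 193): 00001100

Answer: never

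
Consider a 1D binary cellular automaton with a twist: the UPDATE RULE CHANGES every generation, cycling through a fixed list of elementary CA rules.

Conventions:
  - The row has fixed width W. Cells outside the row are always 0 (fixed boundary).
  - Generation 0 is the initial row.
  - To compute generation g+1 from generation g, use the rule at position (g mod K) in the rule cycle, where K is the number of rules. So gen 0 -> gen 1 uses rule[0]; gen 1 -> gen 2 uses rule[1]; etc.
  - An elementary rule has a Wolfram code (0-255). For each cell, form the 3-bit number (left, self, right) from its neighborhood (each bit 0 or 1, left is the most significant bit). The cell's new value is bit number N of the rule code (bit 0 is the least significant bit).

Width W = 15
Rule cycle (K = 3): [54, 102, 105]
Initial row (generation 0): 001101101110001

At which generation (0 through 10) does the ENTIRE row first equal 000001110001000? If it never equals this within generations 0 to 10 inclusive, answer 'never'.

Answer: 8

Derivation:
Gen 0: 001101101110001
Gen 1 (rule 54): 010010010001011
Gen 2 (rule 102): 110110110011101
Gen 3 (rule 105): 111111110010110
Gen 4 (rule 54): 000000001111001
Gen 5 (rule 102): 000000010001011
Gen 6 (rule 105): 111111000100111
Gen 7 (rule 54): 000000101111000
Gen 8 (rule 102): 000001110001000
Gen 9 (rule 105): 111101010100011
Gen 10 (rule 54): 000011111110100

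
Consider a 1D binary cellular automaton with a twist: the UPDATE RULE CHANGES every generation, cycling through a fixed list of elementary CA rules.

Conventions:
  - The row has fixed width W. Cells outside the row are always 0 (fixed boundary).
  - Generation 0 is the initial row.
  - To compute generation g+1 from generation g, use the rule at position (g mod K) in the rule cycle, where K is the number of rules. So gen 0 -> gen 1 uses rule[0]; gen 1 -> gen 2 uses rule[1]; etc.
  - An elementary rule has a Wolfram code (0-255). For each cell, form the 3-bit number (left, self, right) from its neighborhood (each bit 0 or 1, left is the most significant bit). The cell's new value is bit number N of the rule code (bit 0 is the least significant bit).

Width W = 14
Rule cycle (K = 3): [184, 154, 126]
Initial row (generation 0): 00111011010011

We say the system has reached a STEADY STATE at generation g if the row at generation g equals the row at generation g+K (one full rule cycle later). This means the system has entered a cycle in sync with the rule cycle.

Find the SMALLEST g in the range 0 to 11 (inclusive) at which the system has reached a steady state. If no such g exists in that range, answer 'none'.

Gen 0: 00111011010011
Gen 1 (rule 184): 00110110101010
Gen 2 (rule 154): 01100100000001
Gen 3 (rule 126): 11111110000011
Gen 4 (rule 184): 11111101000010
Gen 5 (rule 154): 11111000100101
Gen 6 (rule 126): 10001101111111
Gen 7 (rule 184): 01001011111110
Gen 8 (rule 154): 10110011111101
Gen 9 (rule 126): 11111110000111
Gen 10 (rule 184): 11111101000110
Gen 11 (rule 154): 11111000101101
Gen 12 (rule 126): 10001101111111
Gen 13 (rule 184): 01001011111110
Gen 14 (rule 154): 10110011111101

Answer: none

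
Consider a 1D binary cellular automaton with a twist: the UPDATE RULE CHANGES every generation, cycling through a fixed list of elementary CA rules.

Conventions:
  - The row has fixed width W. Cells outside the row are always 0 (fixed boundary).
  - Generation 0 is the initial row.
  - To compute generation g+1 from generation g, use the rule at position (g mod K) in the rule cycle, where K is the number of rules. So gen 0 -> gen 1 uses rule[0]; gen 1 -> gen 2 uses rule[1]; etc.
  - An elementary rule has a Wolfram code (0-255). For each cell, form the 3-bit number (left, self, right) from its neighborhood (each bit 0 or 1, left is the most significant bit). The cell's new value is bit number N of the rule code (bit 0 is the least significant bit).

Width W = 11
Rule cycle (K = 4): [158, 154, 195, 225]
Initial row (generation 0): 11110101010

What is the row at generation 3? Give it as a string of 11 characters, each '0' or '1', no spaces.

Answer: 01001011100

Derivation:
Gen 0: 11110101010
Gen 1 (rule 158): 11100101011
Gen 2 (rule 154): 11011000010
Gen 3 (rule 195): 01001011100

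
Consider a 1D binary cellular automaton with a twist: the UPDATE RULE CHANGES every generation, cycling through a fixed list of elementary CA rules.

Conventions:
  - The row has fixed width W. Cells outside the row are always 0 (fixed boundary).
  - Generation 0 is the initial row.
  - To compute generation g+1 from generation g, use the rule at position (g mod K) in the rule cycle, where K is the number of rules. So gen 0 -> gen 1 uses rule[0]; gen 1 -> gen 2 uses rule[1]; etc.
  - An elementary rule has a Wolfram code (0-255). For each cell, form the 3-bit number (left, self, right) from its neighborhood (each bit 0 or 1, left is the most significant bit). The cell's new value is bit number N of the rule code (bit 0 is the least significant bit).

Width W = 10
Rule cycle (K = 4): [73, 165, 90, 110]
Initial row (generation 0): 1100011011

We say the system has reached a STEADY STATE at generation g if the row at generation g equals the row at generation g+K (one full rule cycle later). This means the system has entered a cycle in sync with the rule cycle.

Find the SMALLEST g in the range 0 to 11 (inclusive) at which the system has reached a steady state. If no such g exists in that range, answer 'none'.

Answer: none

Derivation:
Gen 0: 1100011011
Gen 1 (rule 73): 1101011011
Gen 2 (rule 165): 0011100100
Gen 3 (rule 90): 0110111010
Gen 4 (rule 110): 1111101110
Gen 5 (rule 73): 1000101010
Gen 6 (rule 165): 1010111110
Gen 7 (rule 90): 0000100011
Gen 8 (rule 110): 0001100111
Gen 9 (rule 73): 1101100101
Gen 10 (rule 165): 0010000111
Gen 11 (rule 90): 0101001101
Gen 12 (rule 110): 1111011111
Gen 13 (rule 73): 1001010001
Gen 14 (rule 165): 1001110101
Gen 15 (rule 90): 0111010000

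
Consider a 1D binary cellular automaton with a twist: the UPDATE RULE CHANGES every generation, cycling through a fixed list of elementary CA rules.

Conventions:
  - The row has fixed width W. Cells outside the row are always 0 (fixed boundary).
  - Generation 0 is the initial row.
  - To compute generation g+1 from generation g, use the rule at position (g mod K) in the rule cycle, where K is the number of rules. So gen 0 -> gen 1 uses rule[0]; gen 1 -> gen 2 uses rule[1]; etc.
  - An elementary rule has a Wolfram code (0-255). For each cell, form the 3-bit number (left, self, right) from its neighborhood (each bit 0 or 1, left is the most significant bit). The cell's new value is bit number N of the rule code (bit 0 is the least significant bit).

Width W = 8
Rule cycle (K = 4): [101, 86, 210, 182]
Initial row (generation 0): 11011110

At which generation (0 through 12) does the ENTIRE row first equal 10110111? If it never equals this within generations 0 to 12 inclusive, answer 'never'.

Answer: 2

Derivation:
Gen 0: 11011110
Gen 1 (rule 101): 01100010
Gen 2 (rule 86): 10110111
Gen 3 (rule 210): 00010011
Gen 4 (rule 182): 00111100
Gen 5 (rule 101): 10000101
Gen 6 (rule 86): 11001101
Gen 7 (rule 210): 01110100
Gen 8 (rule 182): 10101110
Gen 9 (rule 101): 11110010
Gen 10 (rule 86): 00011111
Gen 11 (rule 210): 00101111
Gen 12 (rule 182): 01110110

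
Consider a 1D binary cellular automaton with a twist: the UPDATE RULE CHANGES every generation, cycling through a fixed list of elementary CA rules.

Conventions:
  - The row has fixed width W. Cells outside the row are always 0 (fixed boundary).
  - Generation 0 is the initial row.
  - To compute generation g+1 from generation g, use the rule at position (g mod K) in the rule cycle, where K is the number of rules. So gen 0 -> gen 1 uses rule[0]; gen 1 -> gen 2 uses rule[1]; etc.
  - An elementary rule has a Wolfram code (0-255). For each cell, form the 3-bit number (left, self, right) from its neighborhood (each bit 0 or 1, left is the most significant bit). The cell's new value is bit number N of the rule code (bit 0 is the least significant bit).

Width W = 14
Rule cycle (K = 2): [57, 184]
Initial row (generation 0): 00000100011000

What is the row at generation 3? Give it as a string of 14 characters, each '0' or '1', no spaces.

Gen 0: 00000100011000
Gen 1 (rule 57): 11110011010111
Gen 2 (rule 184): 11101010101110
Gen 3 (rule 57): 10010101011001

Answer: 10010101011001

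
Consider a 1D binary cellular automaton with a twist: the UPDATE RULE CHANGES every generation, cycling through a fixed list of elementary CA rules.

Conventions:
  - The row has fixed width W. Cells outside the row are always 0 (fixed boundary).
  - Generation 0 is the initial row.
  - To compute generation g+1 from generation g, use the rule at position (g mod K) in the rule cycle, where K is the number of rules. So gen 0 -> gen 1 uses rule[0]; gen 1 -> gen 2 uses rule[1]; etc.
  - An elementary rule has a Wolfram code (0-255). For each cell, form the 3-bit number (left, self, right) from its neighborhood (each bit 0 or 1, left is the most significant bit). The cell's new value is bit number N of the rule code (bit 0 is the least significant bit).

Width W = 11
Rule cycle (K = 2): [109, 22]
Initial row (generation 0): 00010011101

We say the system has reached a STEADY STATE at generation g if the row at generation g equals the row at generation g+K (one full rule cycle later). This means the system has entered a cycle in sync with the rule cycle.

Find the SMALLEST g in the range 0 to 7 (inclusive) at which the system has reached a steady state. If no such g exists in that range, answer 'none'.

Answer: 1

Derivation:
Gen 0: 00010011101
Gen 1 (rule 109): 11010010111
Gen 2 (rule 22): 00011110000
Gen 3 (rule 109): 11010010111
Gen 4 (rule 22): 00011110000
Gen 5 (rule 109): 11010010111
Gen 6 (rule 22): 00011110000
Gen 7 (rule 109): 11010010111
Gen 8 (rule 22): 00011110000
Gen 9 (rule 109): 11010010111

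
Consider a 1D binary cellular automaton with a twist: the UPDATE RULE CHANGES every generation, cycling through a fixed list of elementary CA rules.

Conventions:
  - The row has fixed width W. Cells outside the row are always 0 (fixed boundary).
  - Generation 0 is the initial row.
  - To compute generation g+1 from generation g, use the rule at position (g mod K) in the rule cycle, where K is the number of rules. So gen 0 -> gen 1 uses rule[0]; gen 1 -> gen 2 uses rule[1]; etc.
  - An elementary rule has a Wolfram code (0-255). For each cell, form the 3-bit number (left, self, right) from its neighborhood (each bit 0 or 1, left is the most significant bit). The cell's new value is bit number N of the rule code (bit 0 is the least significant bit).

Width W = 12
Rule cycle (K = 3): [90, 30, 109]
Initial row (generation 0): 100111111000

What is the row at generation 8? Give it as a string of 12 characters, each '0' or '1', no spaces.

Answer: 011011101011

Derivation:
Gen 0: 100111111000
Gen 1 (rule 90): 011100001100
Gen 2 (rule 30): 110010011010
Gen 3 (rule 109): 110010011110
Gen 4 (rule 90): 111101110011
Gen 5 (rule 30): 100001001110
Gen 6 (rule 109): 101101001010
Gen 7 (rule 90): 001100110001
Gen 8 (rule 30): 011011101011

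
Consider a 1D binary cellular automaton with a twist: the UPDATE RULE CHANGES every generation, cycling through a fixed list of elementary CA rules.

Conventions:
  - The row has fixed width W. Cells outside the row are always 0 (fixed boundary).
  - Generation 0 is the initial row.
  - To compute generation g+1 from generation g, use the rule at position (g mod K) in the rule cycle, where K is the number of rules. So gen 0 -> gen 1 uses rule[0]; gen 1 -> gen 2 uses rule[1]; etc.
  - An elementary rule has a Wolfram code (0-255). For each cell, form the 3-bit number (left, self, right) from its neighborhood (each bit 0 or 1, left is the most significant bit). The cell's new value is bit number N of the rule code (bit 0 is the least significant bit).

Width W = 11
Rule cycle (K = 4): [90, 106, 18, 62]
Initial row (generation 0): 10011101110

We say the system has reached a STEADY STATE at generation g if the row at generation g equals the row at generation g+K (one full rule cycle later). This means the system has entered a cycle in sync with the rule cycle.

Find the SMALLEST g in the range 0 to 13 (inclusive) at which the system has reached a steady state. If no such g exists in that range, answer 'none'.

Answer: 3

Derivation:
Gen 0: 10011101110
Gen 1 (rule 90): 01110101011
Gen 2 (rule 106): 11011010111
Gen 3 (rule 18): 00000000000
Gen 4 (rule 62): 00000000000
Gen 5 (rule 90): 00000000000
Gen 6 (rule 106): 00000000000
Gen 7 (rule 18): 00000000000
Gen 8 (rule 62): 00000000000
Gen 9 (rule 90): 00000000000
Gen 10 (rule 106): 00000000000
Gen 11 (rule 18): 00000000000
Gen 12 (rule 62): 00000000000
Gen 13 (rule 90): 00000000000
Gen 14 (rule 106): 00000000000
Gen 15 (rule 18): 00000000000
Gen 16 (rule 62): 00000000000
Gen 17 (rule 90): 00000000000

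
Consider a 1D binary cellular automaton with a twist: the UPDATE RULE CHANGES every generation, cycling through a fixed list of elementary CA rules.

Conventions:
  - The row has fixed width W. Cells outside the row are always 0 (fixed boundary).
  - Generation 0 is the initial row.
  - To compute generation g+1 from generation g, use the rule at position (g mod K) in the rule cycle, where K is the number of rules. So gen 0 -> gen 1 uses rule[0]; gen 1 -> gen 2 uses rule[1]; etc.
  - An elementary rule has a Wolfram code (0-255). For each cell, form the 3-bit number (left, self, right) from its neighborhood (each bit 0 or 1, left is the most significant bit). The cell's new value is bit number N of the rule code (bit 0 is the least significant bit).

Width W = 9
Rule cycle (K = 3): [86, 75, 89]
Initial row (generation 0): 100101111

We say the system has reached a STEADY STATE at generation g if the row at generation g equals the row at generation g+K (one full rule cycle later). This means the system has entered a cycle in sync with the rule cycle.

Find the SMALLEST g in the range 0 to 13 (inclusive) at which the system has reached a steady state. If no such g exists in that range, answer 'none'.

Answer: none

Derivation:
Gen 0: 100101111
Gen 1 (rule 86): 111100001
Gen 2 (rule 75): 100101110
Gen 3 (rule 89): 010001011
Gen 4 (rule 86): 111011001
Gen 5 (rule 75): 101011010
Gen 6 (rule 89): 000011001
Gen 7 (rule 86): 000101111
Gen 8 (rule 75): 111001001
Gen 9 (rule 89): 101100100
Gen 10 (rule 86): 100111110
Gen 11 (rule 75): 001100010
Gen 12 (rule 89): 101111001
Gen 13 (rule 86): 100001111
Gen 14 (rule 75): 001111001
Gen 15 (rule 89): 101001100
Gen 16 (rule 86): 101110110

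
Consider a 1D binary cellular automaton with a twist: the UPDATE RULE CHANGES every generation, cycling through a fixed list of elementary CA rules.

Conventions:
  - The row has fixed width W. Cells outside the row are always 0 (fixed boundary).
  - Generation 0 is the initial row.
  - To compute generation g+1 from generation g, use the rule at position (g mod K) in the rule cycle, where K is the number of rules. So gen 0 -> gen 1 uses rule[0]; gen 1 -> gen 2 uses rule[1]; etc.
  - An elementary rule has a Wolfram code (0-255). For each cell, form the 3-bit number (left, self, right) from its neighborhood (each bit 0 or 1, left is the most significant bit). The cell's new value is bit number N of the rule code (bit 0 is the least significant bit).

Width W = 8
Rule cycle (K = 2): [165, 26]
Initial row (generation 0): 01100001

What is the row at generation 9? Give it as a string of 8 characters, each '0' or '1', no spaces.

Answer: 00000101

Derivation:
Gen 0: 01100001
Gen 1 (rule 165): 00001101
Gen 2 (rule 26): 00011000
Gen 3 (rule 165): 11000011
Gen 4 (rule 26): 10100110
Gen 5 (rule 165): 11100000
Gen 6 (rule 26): 10010000
Gen 7 (rule 165): 10010111
Gen 8 (rule 26): 01100100
Gen 9 (rule 165): 00000101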